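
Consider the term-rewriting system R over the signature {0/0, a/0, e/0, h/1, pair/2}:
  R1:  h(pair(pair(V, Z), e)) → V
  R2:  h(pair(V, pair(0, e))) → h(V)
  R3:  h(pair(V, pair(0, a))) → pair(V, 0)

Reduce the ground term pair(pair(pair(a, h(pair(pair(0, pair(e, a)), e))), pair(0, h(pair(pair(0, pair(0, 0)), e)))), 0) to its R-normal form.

1. pair(pair(pair(a, h(pair(pair(0, pair(e, a)), e))), pair(0, h(pair(pair(0, pair(0, 0)), e)))), 0)  →  pair(pair(pair(a, 0), pair(0, h(pair(pair(0, pair(0, 0)), e)))), 0)   [R1 at 1.1.2]
2. pair(pair(pair(a, 0), pair(0, h(pair(pair(0, pair(0, 0)), e)))), 0)  →  pair(pair(pair(a, 0), pair(0, 0)), 0)   [R1 at 1.2.2]

pair(pair(pair(a, 0), pair(0, 0)), 0)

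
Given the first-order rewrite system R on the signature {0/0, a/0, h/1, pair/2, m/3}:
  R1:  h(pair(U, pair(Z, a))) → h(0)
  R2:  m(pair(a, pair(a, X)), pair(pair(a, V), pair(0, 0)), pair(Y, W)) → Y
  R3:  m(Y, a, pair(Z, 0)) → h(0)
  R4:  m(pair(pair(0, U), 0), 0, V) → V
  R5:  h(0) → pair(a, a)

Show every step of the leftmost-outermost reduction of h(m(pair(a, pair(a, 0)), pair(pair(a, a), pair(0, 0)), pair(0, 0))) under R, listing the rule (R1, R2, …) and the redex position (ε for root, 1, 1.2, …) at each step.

1. h(m(pair(a, pair(a, 0)), pair(pair(a, a), pair(0, 0)), pair(0, 0)))  →  h(0)   [R2 at 1]
2. h(0)  →  pair(a, a)   [R5 at ε]

pair(a, a)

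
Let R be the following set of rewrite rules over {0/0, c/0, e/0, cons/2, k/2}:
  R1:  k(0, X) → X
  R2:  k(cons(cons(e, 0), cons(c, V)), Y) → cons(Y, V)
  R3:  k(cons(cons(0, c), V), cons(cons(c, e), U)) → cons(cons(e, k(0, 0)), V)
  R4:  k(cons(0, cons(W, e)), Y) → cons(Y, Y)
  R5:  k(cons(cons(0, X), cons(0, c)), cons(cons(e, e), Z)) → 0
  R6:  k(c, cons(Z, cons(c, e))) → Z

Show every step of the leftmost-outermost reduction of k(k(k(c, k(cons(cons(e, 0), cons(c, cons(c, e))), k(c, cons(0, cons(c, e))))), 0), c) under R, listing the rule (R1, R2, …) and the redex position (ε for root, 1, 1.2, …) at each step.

c

1. k(k(k(c, k(cons(cons(e, 0), cons(c, cons(c, e))), k(c, cons(0, cons(c, e))))), 0), c)  →  k(k(k(c, cons(k(c, cons(0, cons(c, e))), cons(c, e))), 0), c)   [R2 at 1.1.2]
2. k(k(k(c, cons(k(c, cons(0, cons(c, e))), cons(c, e))), 0), c)  →  k(k(k(c, cons(0, cons(c, e))), 0), c)   [R6 at 1.1]
3. k(k(k(c, cons(0, cons(c, e))), 0), c)  →  k(k(0, 0), c)   [R6 at 1.1]
4. k(k(0, 0), c)  →  k(0, c)   [R1 at 1]
5. k(0, c)  →  c   [R1 at ε]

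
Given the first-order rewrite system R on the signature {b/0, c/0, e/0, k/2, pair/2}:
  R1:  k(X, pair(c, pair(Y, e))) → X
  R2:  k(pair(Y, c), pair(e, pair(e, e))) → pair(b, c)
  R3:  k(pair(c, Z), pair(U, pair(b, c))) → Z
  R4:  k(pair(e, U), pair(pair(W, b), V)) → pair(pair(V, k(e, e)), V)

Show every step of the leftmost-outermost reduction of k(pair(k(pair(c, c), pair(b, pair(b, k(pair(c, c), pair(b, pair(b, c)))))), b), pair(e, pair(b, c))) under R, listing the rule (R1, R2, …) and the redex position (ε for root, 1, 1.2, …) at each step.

b

1. k(pair(k(pair(c, c), pair(b, pair(b, k(pair(c, c), pair(b, pair(b, c)))))), b), pair(e, pair(b, c)))  →  k(pair(k(pair(c, c), pair(b, pair(b, c))), b), pair(e, pair(b, c)))   [R3 at 1.1.2.2.2]
2. k(pair(k(pair(c, c), pair(b, pair(b, c))), b), pair(e, pair(b, c)))  →  k(pair(c, b), pair(e, pair(b, c)))   [R3 at 1.1]
3. k(pair(c, b), pair(e, pair(b, c)))  →  b   [R3 at ε]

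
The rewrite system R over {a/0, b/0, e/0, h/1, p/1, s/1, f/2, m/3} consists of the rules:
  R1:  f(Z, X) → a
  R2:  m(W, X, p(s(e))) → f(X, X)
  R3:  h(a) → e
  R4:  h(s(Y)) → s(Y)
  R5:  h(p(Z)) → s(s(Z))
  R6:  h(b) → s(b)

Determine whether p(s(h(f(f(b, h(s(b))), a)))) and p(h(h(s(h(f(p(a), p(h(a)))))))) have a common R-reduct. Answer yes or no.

Reduce t₁ = p(s(h(f(f(b, h(s(b))), a)))):
1. p(s(h(f(f(b, h(s(b))), a))))  →  p(s(h(a)))   [R1 at 1.1.1]
2. p(s(h(a)))  →  p(s(e))   [R3 at 1.1]

Reduce t₂ = p(h(h(s(h(f(p(a), p(h(a)))))))):
1. p(h(h(s(h(f(p(a), p(h(a))))))))  →  p(h(s(h(f(p(a), p(h(a)))))))   [R4 at 1.1]
2. p(h(s(h(f(p(a), p(h(a)))))))  →  p(s(h(f(p(a), p(h(a))))))   [R4 at 1]
3. p(s(h(f(p(a), p(h(a))))))  →  p(s(h(a)))   [R1 at 1.1.1]
4. p(s(h(a)))  →  p(s(e))   [R3 at 1.1]

yes — NF(t₁) = p(s(e)), NF(t₂) = p(s(e))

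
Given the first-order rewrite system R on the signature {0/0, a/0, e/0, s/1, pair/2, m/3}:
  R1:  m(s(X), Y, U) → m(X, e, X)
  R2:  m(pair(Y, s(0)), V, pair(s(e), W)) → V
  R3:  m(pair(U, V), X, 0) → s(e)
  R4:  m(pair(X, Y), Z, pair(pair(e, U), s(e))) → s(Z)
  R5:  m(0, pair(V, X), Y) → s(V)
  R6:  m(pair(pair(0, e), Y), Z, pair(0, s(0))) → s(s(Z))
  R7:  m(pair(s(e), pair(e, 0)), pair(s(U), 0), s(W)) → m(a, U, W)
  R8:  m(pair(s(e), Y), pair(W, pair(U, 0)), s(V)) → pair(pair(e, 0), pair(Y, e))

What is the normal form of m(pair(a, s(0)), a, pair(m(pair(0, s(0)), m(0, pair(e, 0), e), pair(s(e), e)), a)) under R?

1. m(pair(a, s(0)), a, pair(m(pair(0, s(0)), m(0, pair(e, 0), e), pair(s(e), e)), a))  →  m(pair(a, s(0)), a, pair(m(0, pair(e, 0), e), a))   [R2 at 3.1]
2. m(pair(a, s(0)), a, pair(m(0, pair(e, 0), e), a))  →  m(pair(a, s(0)), a, pair(s(e), a))   [R5 at 3.1]
3. m(pair(a, s(0)), a, pair(s(e), a))  →  a   [R2 at ε]

a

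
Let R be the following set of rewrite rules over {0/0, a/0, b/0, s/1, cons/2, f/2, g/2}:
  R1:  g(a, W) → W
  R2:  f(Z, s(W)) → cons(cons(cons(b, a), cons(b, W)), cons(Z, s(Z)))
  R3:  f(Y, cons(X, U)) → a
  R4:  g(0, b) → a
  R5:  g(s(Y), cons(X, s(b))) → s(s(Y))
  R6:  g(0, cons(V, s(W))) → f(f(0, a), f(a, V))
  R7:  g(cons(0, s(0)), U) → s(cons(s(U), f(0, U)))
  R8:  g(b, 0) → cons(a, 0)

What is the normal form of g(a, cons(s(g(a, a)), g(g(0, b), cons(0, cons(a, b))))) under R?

1. g(a, cons(s(g(a, a)), g(g(0, b), cons(0, cons(a, b)))))  →  cons(s(g(a, a)), g(g(0, b), cons(0, cons(a, b))))   [R1 at ε]
2. cons(s(g(a, a)), g(g(0, b), cons(0, cons(a, b))))  →  cons(s(a), g(g(0, b), cons(0, cons(a, b))))   [R1 at 1.1]
3. cons(s(a), g(g(0, b), cons(0, cons(a, b))))  →  cons(s(a), g(a, cons(0, cons(a, b))))   [R4 at 2.1]
4. cons(s(a), g(a, cons(0, cons(a, b))))  →  cons(s(a), cons(0, cons(a, b)))   [R1 at 2]

cons(s(a), cons(0, cons(a, b)))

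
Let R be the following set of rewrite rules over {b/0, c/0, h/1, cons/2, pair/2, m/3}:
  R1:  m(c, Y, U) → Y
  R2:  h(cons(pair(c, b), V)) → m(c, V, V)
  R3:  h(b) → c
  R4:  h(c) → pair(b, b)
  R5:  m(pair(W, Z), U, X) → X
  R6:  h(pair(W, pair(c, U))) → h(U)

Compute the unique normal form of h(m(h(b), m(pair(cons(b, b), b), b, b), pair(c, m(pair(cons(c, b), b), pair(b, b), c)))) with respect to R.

c

1. h(m(h(b), m(pair(cons(b, b), b), b, b), pair(c, m(pair(cons(c, b), b), pair(b, b), c))))  →  h(m(c, m(pair(cons(b, b), b), b, b), pair(c, m(pair(cons(c, b), b), pair(b, b), c))))   [R3 at 1.1]
2. h(m(c, m(pair(cons(b, b), b), b, b), pair(c, m(pair(cons(c, b), b), pair(b, b), c))))  →  h(m(pair(cons(b, b), b), b, b))   [R1 at 1]
3. h(m(pair(cons(b, b), b), b, b))  →  h(b)   [R5 at 1]
4. h(b)  →  c   [R3 at ε]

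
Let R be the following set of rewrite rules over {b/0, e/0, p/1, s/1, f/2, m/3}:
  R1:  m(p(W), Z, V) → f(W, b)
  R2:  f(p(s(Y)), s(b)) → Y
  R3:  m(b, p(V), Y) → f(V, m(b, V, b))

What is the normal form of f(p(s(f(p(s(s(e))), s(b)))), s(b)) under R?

s(e)

1. f(p(s(f(p(s(s(e))), s(b)))), s(b))  →  f(p(s(s(e))), s(b))   [R2 at ε]
2. f(p(s(s(e))), s(b))  →  s(e)   [R2 at ε]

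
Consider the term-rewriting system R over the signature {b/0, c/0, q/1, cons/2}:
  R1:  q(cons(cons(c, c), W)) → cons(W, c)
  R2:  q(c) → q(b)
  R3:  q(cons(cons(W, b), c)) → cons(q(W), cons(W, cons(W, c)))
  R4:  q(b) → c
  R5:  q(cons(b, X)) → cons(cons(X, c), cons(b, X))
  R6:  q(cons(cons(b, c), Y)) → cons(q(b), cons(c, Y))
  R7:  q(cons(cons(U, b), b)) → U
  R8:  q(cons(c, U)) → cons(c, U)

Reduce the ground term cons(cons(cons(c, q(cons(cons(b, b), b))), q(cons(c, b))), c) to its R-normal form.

cons(cons(cons(c, b), cons(c, b)), c)

1. cons(cons(cons(c, q(cons(cons(b, b), b))), q(cons(c, b))), c)  →  cons(cons(cons(c, b), q(cons(c, b))), c)   [R7 at 1.1.2]
2. cons(cons(cons(c, b), q(cons(c, b))), c)  →  cons(cons(cons(c, b), cons(c, b)), c)   [R8 at 1.2]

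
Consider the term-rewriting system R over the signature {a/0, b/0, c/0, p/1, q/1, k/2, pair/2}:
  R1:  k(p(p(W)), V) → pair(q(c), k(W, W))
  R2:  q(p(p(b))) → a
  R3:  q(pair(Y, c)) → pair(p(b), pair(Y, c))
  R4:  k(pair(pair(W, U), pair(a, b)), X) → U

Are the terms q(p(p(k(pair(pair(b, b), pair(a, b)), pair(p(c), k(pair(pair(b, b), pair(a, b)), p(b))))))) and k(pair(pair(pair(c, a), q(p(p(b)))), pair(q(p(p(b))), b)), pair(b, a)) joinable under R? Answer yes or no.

yes — NF(t₁) = a, NF(t₂) = a

Reduce t₁ = q(p(p(k(pair(pair(b, b), pair(a, b)), pair(p(c), k(pair(pair(b, b), pair(a, b)), p(b))))))):
1. q(p(p(k(pair(pair(b, b), pair(a, b)), pair(p(c), k(pair(pair(b, b), pair(a, b)), p(b)))))))  →  q(p(p(b)))   [R4 at 1.1.1]
2. q(p(p(b)))  →  a   [R2 at ε]

Reduce t₂ = k(pair(pair(pair(c, a), q(p(p(b)))), pair(q(p(p(b))), b)), pair(b, a)):
1. k(pair(pair(pair(c, a), q(p(p(b)))), pair(q(p(p(b))), b)), pair(b, a))  →  k(pair(pair(pair(c, a), a), pair(q(p(p(b))), b)), pair(b, a))   [R2 at 1.1.2]
2. k(pair(pair(pair(c, a), a), pair(q(p(p(b))), b)), pair(b, a))  →  k(pair(pair(pair(c, a), a), pair(a, b)), pair(b, a))   [R2 at 1.2.1]
3. k(pair(pair(pair(c, a), a), pair(a, b)), pair(b, a))  →  a   [R4 at ε]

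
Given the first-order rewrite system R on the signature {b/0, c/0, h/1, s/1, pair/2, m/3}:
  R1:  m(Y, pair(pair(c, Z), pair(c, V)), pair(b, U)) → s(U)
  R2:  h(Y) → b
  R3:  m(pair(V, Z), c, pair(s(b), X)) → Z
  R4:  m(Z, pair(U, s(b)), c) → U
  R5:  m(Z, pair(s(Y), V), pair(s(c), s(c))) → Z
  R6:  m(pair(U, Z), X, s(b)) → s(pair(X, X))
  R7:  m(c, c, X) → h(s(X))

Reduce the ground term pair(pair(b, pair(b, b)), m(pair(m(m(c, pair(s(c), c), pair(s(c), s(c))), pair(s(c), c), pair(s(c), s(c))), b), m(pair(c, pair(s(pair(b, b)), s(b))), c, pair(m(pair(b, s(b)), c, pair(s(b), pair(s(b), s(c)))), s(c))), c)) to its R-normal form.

pair(pair(b, pair(b, b)), s(pair(b, b)))

1. pair(pair(b, pair(b, b)), m(pair(m(m(c, pair(s(c), c), pair(s(c), s(c))), pair(s(c), c), pair(s(c), s(c))), b), m(pair(c, pair(s(pair(b, b)), s(b))), c, pair(m(pair(b, s(b)), c, pair(s(b), pair(s(b), s(c)))), s(c))), c))  →  pair(pair(b, pair(b, b)), m(pair(m(c, pair(s(c), c), pair(s(c), s(c))), b), m(pair(c, pair(s(pair(b, b)), s(b))), c, pair(m(pair(b, s(b)), c, pair(s(b), pair(s(b), s(c)))), s(c))), c))   [R5 at 2.1.1]
2. pair(pair(b, pair(b, b)), m(pair(m(c, pair(s(c), c), pair(s(c), s(c))), b), m(pair(c, pair(s(pair(b, b)), s(b))), c, pair(m(pair(b, s(b)), c, pair(s(b), pair(s(b), s(c)))), s(c))), c))  →  pair(pair(b, pair(b, b)), m(pair(c, b), m(pair(c, pair(s(pair(b, b)), s(b))), c, pair(m(pair(b, s(b)), c, pair(s(b), pair(s(b), s(c)))), s(c))), c))   [R5 at 2.1.1]
3. pair(pair(b, pair(b, b)), m(pair(c, b), m(pair(c, pair(s(pair(b, b)), s(b))), c, pair(m(pair(b, s(b)), c, pair(s(b), pair(s(b), s(c)))), s(c))), c))  →  pair(pair(b, pair(b, b)), m(pair(c, b), m(pair(c, pair(s(pair(b, b)), s(b))), c, pair(s(b), s(c))), c))   [R3 at 2.2.3.1]
4. pair(pair(b, pair(b, b)), m(pair(c, b), m(pair(c, pair(s(pair(b, b)), s(b))), c, pair(s(b), s(c))), c))  →  pair(pair(b, pair(b, b)), m(pair(c, b), pair(s(pair(b, b)), s(b)), c))   [R3 at 2.2]
5. pair(pair(b, pair(b, b)), m(pair(c, b), pair(s(pair(b, b)), s(b)), c))  →  pair(pair(b, pair(b, b)), s(pair(b, b)))   [R4 at 2]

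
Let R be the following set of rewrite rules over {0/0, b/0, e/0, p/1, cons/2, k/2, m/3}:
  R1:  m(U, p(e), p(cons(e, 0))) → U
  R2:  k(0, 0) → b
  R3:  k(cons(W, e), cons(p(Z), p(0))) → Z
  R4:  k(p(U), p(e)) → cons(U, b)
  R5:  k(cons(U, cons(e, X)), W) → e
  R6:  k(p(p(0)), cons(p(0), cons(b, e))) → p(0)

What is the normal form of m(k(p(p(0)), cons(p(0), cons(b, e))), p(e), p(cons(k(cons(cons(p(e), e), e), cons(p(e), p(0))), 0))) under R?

1. m(k(p(p(0)), cons(p(0), cons(b, e))), p(e), p(cons(k(cons(cons(p(e), e), e), cons(p(e), p(0))), 0)))  →  m(p(0), p(e), p(cons(k(cons(cons(p(e), e), e), cons(p(e), p(0))), 0)))   [R6 at 1]
2. m(p(0), p(e), p(cons(k(cons(cons(p(e), e), e), cons(p(e), p(0))), 0)))  →  m(p(0), p(e), p(cons(e, 0)))   [R3 at 3.1.1]
3. m(p(0), p(e), p(cons(e, 0)))  →  p(0)   [R1 at ε]

p(0)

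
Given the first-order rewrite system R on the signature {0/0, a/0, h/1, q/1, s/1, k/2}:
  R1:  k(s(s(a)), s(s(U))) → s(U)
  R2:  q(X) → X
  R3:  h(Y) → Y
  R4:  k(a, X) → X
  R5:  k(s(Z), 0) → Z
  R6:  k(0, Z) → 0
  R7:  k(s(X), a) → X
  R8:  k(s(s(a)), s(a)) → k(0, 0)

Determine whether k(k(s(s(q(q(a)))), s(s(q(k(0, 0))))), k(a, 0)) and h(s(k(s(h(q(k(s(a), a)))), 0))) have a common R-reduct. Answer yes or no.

Reduce t₁ = k(k(s(s(q(q(a)))), s(s(q(k(0, 0))))), k(a, 0)):
1. k(k(s(s(q(q(a)))), s(s(q(k(0, 0))))), k(a, 0))  →  k(k(s(s(q(a))), s(s(q(k(0, 0))))), k(a, 0))   [R2 at 1.1.1.1]
2. k(k(s(s(q(a))), s(s(q(k(0, 0))))), k(a, 0))  →  k(k(s(s(a)), s(s(q(k(0, 0))))), k(a, 0))   [R2 at 1.1.1.1]
3. k(k(s(s(a)), s(s(q(k(0, 0))))), k(a, 0))  →  k(s(q(k(0, 0))), k(a, 0))   [R1 at 1]
4. k(s(q(k(0, 0))), k(a, 0))  →  k(s(k(0, 0)), k(a, 0))   [R2 at 1.1]
5. k(s(k(0, 0)), k(a, 0))  →  k(s(0), k(a, 0))   [R6 at 1.1]
6. k(s(0), k(a, 0))  →  k(s(0), 0)   [R4 at 2]
7. k(s(0), 0)  →  0   [R5 at ε]

Reduce t₂ = h(s(k(s(h(q(k(s(a), a)))), 0))):
1. h(s(k(s(h(q(k(s(a), a)))), 0)))  →  s(k(s(h(q(k(s(a), a)))), 0))   [R3 at ε]
2. s(k(s(h(q(k(s(a), a)))), 0))  →  s(h(q(k(s(a), a))))   [R5 at 1]
3. s(h(q(k(s(a), a))))  →  s(q(k(s(a), a)))   [R3 at 1]
4. s(q(k(s(a), a)))  →  s(k(s(a), a))   [R2 at 1]
5. s(k(s(a), a))  →  s(a)   [R7 at 1]

no — NF(t₁) = 0, NF(t₂) = s(a)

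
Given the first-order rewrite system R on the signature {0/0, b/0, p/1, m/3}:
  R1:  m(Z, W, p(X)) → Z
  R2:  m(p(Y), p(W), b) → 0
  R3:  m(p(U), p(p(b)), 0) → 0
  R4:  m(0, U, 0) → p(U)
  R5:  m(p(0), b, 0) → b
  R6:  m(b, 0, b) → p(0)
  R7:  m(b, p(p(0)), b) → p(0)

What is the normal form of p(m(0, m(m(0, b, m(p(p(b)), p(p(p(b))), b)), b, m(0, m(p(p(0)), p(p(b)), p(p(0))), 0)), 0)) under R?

1. p(m(0, m(m(0, b, m(p(p(b)), p(p(p(b))), b)), b, m(0, m(p(p(0)), p(p(b)), p(p(0))), 0)), 0))  →  p(p(m(m(0, b, m(p(p(b)), p(p(p(b))), b)), b, m(0, m(p(p(0)), p(p(b)), p(p(0))), 0))))   [R4 at 1]
2. p(p(m(m(0, b, m(p(p(b)), p(p(p(b))), b)), b, m(0, m(p(p(0)), p(p(b)), p(p(0))), 0))))  →  p(p(m(m(0, b, 0), b, m(0, m(p(p(0)), p(p(b)), p(p(0))), 0))))   [R2 at 1.1.1.3]
3. p(p(m(m(0, b, 0), b, m(0, m(p(p(0)), p(p(b)), p(p(0))), 0))))  →  p(p(m(p(b), b, m(0, m(p(p(0)), p(p(b)), p(p(0))), 0))))   [R4 at 1.1.1]
4. p(p(m(p(b), b, m(0, m(p(p(0)), p(p(b)), p(p(0))), 0))))  →  p(p(m(p(b), b, p(m(p(p(0)), p(p(b)), p(p(0)))))))   [R4 at 1.1.3]
5. p(p(m(p(b), b, p(m(p(p(0)), p(p(b)), p(p(0)))))))  →  p(p(p(b)))   [R1 at 1.1]

p(p(p(b)))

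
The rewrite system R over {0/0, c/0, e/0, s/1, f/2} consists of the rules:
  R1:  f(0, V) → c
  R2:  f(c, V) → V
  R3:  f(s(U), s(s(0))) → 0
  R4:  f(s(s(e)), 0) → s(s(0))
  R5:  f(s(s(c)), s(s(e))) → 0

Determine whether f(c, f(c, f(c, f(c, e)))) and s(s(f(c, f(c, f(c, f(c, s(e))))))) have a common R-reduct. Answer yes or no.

Reduce t₁ = f(c, f(c, f(c, f(c, e)))):
1. f(c, f(c, f(c, f(c, e))))  →  f(c, f(c, f(c, e)))   [R2 at ε]
2. f(c, f(c, f(c, e)))  →  f(c, f(c, e))   [R2 at ε]
3. f(c, f(c, e))  →  f(c, e)   [R2 at ε]
4. f(c, e)  →  e   [R2 at ε]

Reduce t₂ = s(s(f(c, f(c, f(c, f(c, s(e))))))):
1. s(s(f(c, f(c, f(c, f(c, s(e)))))))  →  s(s(f(c, f(c, f(c, s(e))))))   [R2 at 1.1]
2. s(s(f(c, f(c, f(c, s(e))))))  →  s(s(f(c, f(c, s(e)))))   [R2 at 1.1]
3. s(s(f(c, f(c, s(e)))))  →  s(s(f(c, s(e))))   [R2 at 1.1]
4. s(s(f(c, s(e))))  →  s(s(s(e)))   [R2 at 1.1]

no — NF(t₁) = e, NF(t₂) = s(s(s(e)))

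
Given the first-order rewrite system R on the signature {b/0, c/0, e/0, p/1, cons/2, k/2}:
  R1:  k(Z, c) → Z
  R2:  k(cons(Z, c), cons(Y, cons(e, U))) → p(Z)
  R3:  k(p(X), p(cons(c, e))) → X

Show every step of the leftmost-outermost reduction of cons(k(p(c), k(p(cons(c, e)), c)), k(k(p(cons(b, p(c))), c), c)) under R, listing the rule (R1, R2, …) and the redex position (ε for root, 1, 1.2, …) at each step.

cons(c, p(cons(b, p(c))))

1. cons(k(p(c), k(p(cons(c, e)), c)), k(k(p(cons(b, p(c))), c), c))  →  cons(k(p(c), p(cons(c, e))), k(k(p(cons(b, p(c))), c), c))   [R1 at 1.2]
2. cons(k(p(c), p(cons(c, e))), k(k(p(cons(b, p(c))), c), c))  →  cons(c, k(k(p(cons(b, p(c))), c), c))   [R3 at 1]
3. cons(c, k(k(p(cons(b, p(c))), c), c))  →  cons(c, k(p(cons(b, p(c))), c))   [R1 at 2]
4. cons(c, k(p(cons(b, p(c))), c))  →  cons(c, p(cons(b, p(c))))   [R1 at 2]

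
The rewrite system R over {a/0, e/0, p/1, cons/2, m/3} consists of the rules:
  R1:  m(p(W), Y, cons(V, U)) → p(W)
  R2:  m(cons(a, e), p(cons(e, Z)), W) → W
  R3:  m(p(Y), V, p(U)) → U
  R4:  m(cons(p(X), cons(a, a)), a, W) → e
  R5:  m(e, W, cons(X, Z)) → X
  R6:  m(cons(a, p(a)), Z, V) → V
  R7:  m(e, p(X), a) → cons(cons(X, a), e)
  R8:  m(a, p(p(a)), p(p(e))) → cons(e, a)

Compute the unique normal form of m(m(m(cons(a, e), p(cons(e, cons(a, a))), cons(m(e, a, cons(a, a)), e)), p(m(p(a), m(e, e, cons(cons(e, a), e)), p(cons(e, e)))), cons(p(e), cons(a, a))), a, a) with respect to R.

e

1. m(m(m(cons(a, e), p(cons(e, cons(a, a))), cons(m(e, a, cons(a, a)), e)), p(m(p(a), m(e, e, cons(cons(e, a), e)), p(cons(e, e)))), cons(p(e), cons(a, a))), a, a)  →  m(m(cons(m(e, a, cons(a, a)), e), p(m(p(a), m(e, e, cons(cons(e, a), e)), p(cons(e, e)))), cons(p(e), cons(a, a))), a, a)   [R2 at 1.1]
2. m(m(cons(m(e, a, cons(a, a)), e), p(m(p(a), m(e, e, cons(cons(e, a), e)), p(cons(e, e)))), cons(p(e), cons(a, a))), a, a)  →  m(m(cons(a, e), p(m(p(a), m(e, e, cons(cons(e, a), e)), p(cons(e, e)))), cons(p(e), cons(a, a))), a, a)   [R5 at 1.1.1]
3. m(m(cons(a, e), p(m(p(a), m(e, e, cons(cons(e, a), e)), p(cons(e, e)))), cons(p(e), cons(a, a))), a, a)  →  m(m(cons(a, e), p(cons(e, e)), cons(p(e), cons(a, a))), a, a)   [R3 at 1.2.1]
4. m(m(cons(a, e), p(cons(e, e)), cons(p(e), cons(a, a))), a, a)  →  m(cons(p(e), cons(a, a)), a, a)   [R2 at 1]
5. m(cons(p(e), cons(a, a)), a, a)  →  e   [R4 at ε]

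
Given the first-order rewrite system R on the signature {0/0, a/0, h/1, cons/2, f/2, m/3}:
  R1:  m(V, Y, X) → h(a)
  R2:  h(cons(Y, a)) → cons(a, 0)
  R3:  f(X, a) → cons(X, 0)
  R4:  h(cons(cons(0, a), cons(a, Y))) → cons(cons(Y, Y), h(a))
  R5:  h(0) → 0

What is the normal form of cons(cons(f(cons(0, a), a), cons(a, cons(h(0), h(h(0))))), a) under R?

1. cons(cons(f(cons(0, a), a), cons(a, cons(h(0), h(h(0))))), a)  →  cons(cons(cons(cons(0, a), 0), cons(a, cons(h(0), h(h(0))))), a)   [R3 at 1.1]
2. cons(cons(cons(cons(0, a), 0), cons(a, cons(h(0), h(h(0))))), a)  →  cons(cons(cons(cons(0, a), 0), cons(a, cons(0, h(h(0))))), a)   [R5 at 1.2.2.1]
3. cons(cons(cons(cons(0, a), 0), cons(a, cons(0, h(h(0))))), a)  →  cons(cons(cons(cons(0, a), 0), cons(a, cons(0, h(0)))), a)   [R5 at 1.2.2.2.1]
4. cons(cons(cons(cons(0, a), 0), cons(a, cons(0, h(0)))), a)  →  cons(cons(cons(cons(0, a), 0), cons(a, cons(0, 0))), a)   [R5 at 1.2.2.2]

cons(cons(cons(cons(0, a), 0), cons(a, cons(0, 0))), a)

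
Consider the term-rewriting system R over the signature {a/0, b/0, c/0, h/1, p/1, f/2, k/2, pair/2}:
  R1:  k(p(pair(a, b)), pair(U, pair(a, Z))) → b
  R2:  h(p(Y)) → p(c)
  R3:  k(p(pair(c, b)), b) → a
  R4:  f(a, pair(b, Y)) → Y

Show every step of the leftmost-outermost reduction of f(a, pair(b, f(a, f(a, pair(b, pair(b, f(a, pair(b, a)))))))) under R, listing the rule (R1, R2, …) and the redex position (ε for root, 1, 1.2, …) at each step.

1. f(a, pair(b, f(a, f(a, pair(b, pair(b, f(a, pair(b, a))))))))  →  f(a, f(a, pair(b, pair(b, f(a, pair(b, a))))))   [R4 at ε]
2. f(a, f(a, pair(b, pair(b, f(a, pair(b, a))))))  →  f(a, pair(b, f(a, pair(b, a))))   [R4 at 2]
3. f(a, pair(b, f(a, pair(b, a))))  →  f(a, pair(b, a))   [R4 at ε]
4. f(a, pair(b, a))  →  a   [R4 at ε]

a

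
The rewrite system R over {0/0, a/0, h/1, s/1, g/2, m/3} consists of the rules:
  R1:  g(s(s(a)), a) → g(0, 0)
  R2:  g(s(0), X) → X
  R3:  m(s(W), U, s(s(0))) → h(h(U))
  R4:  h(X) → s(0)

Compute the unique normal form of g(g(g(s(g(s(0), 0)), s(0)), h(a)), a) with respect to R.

1. g(g(g(s(g(s(0), 0)), s(0)), h(a)), a)  →  g(g(g(s(0), s(0)), h(a)), a)   [R2 at 1.1.1.1]
2. g(g(g(s(0), s(0)), h(a)), a)  →  g(g(s(0), h(a)), a)   [R2 at 1.1]
3. g(g(s(0), h(a)), a)  →  g(h(a), a)   [R2 at 1]
4. g(h(a), a)  →  g(s(0), a)   [R4 at 1]
5. g(s(0), a)  →  a   [R2 at ε]

a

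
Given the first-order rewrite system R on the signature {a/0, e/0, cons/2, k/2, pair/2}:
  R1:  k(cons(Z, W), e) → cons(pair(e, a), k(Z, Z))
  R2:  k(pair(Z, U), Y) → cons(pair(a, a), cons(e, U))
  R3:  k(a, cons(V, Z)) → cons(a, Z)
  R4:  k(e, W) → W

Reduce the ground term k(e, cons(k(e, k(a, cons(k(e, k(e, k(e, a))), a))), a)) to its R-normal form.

cons(cons(a, a), a)

1. k(e, cons(k(e, k(a, cons(k(e, k(e, k(e, a))), a))), a))  →  cons(k(e, k(a, cons(k(e, k(e, k(e, a))), a))), a)   [R4 at ε]
2. cons(k(e, k(a, cons(k(e, k(e, k(e, a))), a))), a)  →  cons(k(a, cons(k(e, k(e, k(e, a))), a)), a)   [R4 at 1]
3. cons(k(a, cons(k(e, k(e, k(e, a))), a)), a)  →  cons(cons(a, a), a)   [R3 at 1]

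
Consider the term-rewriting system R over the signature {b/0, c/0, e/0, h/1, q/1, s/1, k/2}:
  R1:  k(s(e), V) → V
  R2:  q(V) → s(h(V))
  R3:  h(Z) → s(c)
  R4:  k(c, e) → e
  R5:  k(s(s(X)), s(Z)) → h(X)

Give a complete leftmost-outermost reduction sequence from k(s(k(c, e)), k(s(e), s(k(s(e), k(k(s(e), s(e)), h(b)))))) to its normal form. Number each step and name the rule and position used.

1. k(s(k(c, e)), k(s(e), s(k(s(e), k(k(s(e), s(e)), h(b))))))  →  k(s(e), k(s(e), s(k(s(e), k(k(s(e), s(e)), h(b))))))   [R4 at 1.1]
2. k(s(e), k(s(e), s(k(s(e), k(k(s(e), s(e)), h(b))))))  →  k(s(e), s(k(s(e), k(k(s(e), s(e)), h(b)))))   [R1 at ε]
3. k(s(e), s(k(s(e), k(k(s(e), s(e)), h(b)))))  →  s(k(s(e), k(k(s(e), s(e)), h(b))))   [R1 at ε]
4. s(k(s(e), k(k(s(e), s(e)), h(b))))  →  s(k(k(s(e), s(e)), h(b)))   [R1 at 1]
5. s(k(k(s(e), s(e)), h(b)))  →  s(k(s(e), h(b)))   [R1 at 1.1]
6. s(k(s(e), h(b)))  →  s(h(b))   [R1 at 1]
7. s(h(b))  →  s(s(c))   [R3 at 1]

s(s(c))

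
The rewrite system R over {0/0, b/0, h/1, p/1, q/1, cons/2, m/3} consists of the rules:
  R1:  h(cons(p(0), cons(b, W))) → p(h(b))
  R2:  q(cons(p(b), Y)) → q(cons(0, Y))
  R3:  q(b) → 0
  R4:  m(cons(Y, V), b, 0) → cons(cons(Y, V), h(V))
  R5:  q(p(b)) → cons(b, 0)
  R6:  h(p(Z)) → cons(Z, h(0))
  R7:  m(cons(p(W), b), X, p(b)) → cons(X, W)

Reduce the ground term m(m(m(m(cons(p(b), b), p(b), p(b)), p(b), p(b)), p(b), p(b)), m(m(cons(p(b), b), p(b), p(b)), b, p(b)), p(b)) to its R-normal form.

1. m(m(m(m(cons(p(b), b), p(b), p(b)), p(b), p(b)), p(b), p(b)), m(m(cons(p(b), b), p(b), p(b)), b, p(b)), p(b))  →  m(m(m(cons(p(b), b), p(b), p(b)), p(b), p(b)), m(m(cons(p(b), b), p(b), p(b)), b, p(b)), p(b))   [R7 at 1.1.1]
2. m(m(m(cons(p(b), b), p(b), p(b)), p(b), p(b)), m(m(cons(p(b), b), p(b), p(b)), b, p(b)), p(b))  →  m(m(cons(p(b), b), p(b), p(b)), m(m(cons(p(b), b), p(b), p(b)), b, p(b)), p(b))   [R7 at 1.1]
3. m(m(cons(p(b), b), p(b), p(b)), m(m(cons(p(b), b), p(b), p(b)), b, p(b)), p(b))  →  m(cons(p(b), b), m(m(cons(p(b), b), p(b), p(b)), b, p(b)), p(b))   [R7 at 1]
4. m(cons(p(b), b), m(m(cons(p(b), b), p(b), p(b)), b, p(b)), p(b))  →  cons(m(m(cons(p(b), b), p(b), p(b)), b, p(b)), b)   [R7 at ε]
5. cons(m(m(cons(p(b), b), p(b), p(b)), b, p(b)), b)  →  cons(m(cons(p(b), b), b, p(b)), b)   [R7 at 1.1]
6. cons(m(cons(p(b), b), b, p(b)), b)  →  cons(cons(b, b), b)   [R7 at 1]

cons(cons(b, b), b)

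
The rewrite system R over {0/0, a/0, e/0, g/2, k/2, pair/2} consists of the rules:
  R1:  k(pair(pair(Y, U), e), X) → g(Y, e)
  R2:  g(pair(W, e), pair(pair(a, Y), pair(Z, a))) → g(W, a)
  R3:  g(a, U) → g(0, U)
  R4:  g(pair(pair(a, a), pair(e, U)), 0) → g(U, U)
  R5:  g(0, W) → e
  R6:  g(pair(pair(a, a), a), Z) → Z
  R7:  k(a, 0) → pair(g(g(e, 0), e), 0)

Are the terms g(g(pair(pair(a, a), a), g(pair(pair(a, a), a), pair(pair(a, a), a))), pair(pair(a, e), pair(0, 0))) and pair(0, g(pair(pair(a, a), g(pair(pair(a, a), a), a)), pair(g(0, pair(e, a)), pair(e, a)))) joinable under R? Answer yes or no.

Reduce t₁ = g(g(pair(pair(a, a), a), g(pair(pair(a, a), a), pair(pair(a, a), a))), pair(pair(a, e), pair(0, 0))):
1. g(g(pair(pair(a, a), a), g(pair(pair(a, a), a), pair(pair(a, a), a))), pair(pair(a, e), pair(0, 0)))  →  g(g(pair(pair(a, a), a), pair(pair(a, a), a)), pair(pair(a, e), pair(0, 0)))   [R6 at 1]
2. g(g(pair(pair(a, a), a), pair(pair(a, a), a)), pair(pair(a, e), pair(0, 0)))  →  g(pair(pair(a, a), a), pair(pair(a, e), pair(0, 0)))   [R6 at 1]
3. g(pair(pair(a, a), a), pair(pair(a, e), pair(0, 0)))  →  pair(pair(a, e), pair(0, 0))   [R6 at ε]

Reduce t₂ = pair(0, g(pair(pair(a, a), g(pair(pair(a, a), a), a)), pair(g(0, pair(e, a)), pair(e, a)))):
1. pair(0, g(pair(pair(a, a), g(pair(pair(a, a), a), a)), pair(g(0, pair(e, a)), pair(e, a))))  →  pair(0, g(pair(pair(a, a), a), pair(g(0, pair(e, a)), pair(e, a))))   [R6 at 2.1.2]
2. pair(0, g(pair(pair(a, a), a), pair(g(0, pair(e, a)), pair(e, a))))  →  pair(0, pair(g(0, pair(e, a)), pair(e, a)))   [R6 at 2]
3. pair(0, pair(g(0, pair(e, a)), pair(e, a)))  →  pair(0, pair(e, pair(e, a)))   [R5 at 2.1]

no — NF(t₁) = pair(pair(a, e), pair(0, 0)), NF(t₂) = pair(0, pair(e, pair(e, a)))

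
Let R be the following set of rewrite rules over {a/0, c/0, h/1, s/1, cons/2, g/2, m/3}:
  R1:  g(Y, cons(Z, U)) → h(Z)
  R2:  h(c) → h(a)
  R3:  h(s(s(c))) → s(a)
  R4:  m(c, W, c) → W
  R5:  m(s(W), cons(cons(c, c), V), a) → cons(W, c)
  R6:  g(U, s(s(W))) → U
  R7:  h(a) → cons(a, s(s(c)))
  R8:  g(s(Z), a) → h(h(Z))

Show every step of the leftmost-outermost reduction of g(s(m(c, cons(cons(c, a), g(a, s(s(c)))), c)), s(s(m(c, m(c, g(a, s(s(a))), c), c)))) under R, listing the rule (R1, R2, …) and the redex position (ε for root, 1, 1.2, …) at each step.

1. g(s(m(c, cons(cons(c, a), g(a, s(s(c)))), c)), s(s(m(c, m(c, g(a, s(s(a))), c), c))))  →  s(m(c, cons(cons(c, a), g(a, s(s(c)))), c))   [R6 at ε]
2. s(m(c, cons(cons(c, a), g(a, s(s(c)))), c))  →  s(cons(cons(c, a), g(a, s(s(c)))))   [R4 at 1]
3. s(cons(cons(c, a), g(a, s(s(c)))))  →  s(cons(cons(c, a), a))   [R6 at 1.2]

s(cons(cons(c, a), a))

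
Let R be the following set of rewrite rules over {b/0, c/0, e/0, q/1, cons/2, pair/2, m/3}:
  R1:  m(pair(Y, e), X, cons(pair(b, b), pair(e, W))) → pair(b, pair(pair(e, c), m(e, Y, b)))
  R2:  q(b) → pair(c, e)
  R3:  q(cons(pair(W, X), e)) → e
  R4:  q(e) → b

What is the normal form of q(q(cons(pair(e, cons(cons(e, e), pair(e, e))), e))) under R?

b

1. q(q(cons(pair(e, cons(cons(e, e), pair(e, e))), e)))  →  q(e)   [R3 at 1]
2. q(e)  →  b   [R4 at ε]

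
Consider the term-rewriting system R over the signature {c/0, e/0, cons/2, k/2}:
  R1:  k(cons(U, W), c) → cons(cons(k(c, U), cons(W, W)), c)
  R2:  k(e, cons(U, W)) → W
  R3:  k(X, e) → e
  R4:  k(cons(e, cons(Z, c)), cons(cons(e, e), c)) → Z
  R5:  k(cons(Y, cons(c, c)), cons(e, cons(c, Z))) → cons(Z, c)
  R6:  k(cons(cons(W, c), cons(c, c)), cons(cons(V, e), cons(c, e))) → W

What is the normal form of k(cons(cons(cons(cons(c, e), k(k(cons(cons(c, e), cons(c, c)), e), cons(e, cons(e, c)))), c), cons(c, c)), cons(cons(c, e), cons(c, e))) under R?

cons(cons(c, e), cons(e, c))

1. k(cons(cons(cons(cons(c, e), k(k(cons(cons(c, e), cons(c, c)), e), cons(e, cons(e, c)))), c), cons(c, c)), cons(cons(c, e), cons(c, e)))  →  cons(cons(c, e), k(k(cons(cons(c, e), cons(c, c)), e), cons(e, cons(e, c))))   [R6 at ε]
2. cons(cons(c, e), k(k(cons(cons(c, e), cons(c, c)), e), cons(e, cons(e, c))))  →  cons(cons(c, e), k(e, cons(e, cons(e, c))))   [R3 at 2.1]
3. cons(cons(c, e), k(e, cons(e, cons(e, c))))  →  cons(cons(c, e), cons(e, c))   [R2 at 2]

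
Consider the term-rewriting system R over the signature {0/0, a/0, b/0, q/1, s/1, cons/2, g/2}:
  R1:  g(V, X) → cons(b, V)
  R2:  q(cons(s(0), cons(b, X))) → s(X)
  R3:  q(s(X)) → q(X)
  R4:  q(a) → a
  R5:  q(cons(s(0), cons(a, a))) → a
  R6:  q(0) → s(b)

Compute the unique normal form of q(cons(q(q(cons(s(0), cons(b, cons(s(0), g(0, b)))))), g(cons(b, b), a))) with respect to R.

1. q(cons(q(q(cons(s(0), cons(b, cons(s(0), g(0, b)))))), g(cons(b, b), a)))  →  q(cons(q(s(cons(s(0), g(0, b)))), g(cons(b, b), a)))   [R2 at 1.1.1]
2. q(cons(q(s(cons(s(0), g(0, b)))), g(cons(b, b), a)))  →  q(cons(q(cons(s(0), g(0, b))), g(cons(b, b), a)))   [R3 at 1.1]
3. q(cons(q(cons(s(0), g(0, b))), g(cons(b, b), a)))  →  q(cons(q(cons(s(0), cons(b, 0))), g(cons(b, b), a)))   [R1 at 1.1.1.2]
4. q(cons(q(cons(s(0), cons(b, 0))), g(cons(b, b), a)))  →  q(cons(s(0), g(cons(b, b), a)))   [R2 at 1.1]
5. q(cons(s(0), g(cons(b, b), a)))  →  q(cons(s(0), cons(b, cons(b, b))))   [R1 at 1.2]
6. q(cons(s(0), cons(b, cons(b, b))))  →  s(cons(b, b))   [R2 at ε]

s(cons(b, b))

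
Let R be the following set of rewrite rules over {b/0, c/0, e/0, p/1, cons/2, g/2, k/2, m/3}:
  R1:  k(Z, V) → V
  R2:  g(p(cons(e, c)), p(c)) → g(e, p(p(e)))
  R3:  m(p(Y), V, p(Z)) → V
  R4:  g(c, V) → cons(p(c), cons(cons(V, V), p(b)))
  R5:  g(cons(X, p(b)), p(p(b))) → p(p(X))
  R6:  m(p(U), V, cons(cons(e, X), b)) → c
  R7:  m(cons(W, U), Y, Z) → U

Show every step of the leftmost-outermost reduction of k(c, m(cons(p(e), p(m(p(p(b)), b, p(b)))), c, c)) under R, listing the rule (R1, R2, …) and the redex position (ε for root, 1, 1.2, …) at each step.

1. k(c, m(cons(p(e), p(m(p(p(b)), b, p(b)))), c, c))  →  m(cons(p(e), p(m(p(p(b)), b, p(b)))), c, c)   [R1 at ε]
2. m(cons(p(e), p(m(p(p(b)), b, p(b)))), c, c)  →  p(m(p(p(b)), b, p(b)))   [R7 at ε]
3. p(m(p(p(b)), b, p(b)))  →  p(b)   [R3 at 1]

p(b)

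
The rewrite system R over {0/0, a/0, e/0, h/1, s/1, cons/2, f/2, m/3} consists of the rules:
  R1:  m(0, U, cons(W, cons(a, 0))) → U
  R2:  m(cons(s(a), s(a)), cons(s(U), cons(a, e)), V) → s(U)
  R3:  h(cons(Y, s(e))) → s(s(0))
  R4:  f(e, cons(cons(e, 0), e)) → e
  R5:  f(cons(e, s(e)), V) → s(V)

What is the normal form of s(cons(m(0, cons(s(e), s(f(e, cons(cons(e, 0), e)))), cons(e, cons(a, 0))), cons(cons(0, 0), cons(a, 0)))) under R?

1. s(cons(m(0, cons(s(e), s(f(e, cons(cons(e, 0), e)))), cons(e, cons(a, 0))), cons(cons(0, 0), cons(a, 0))))  →  s(cons(cons(s(e), s(f(e, cons(cons(e, 0), e)))), cons(cons(0, 0), cons(a, 0))))   [R1 at 1.1]
2. s(cons(cons(s(e), s(f(e, cons(cons(e, 0), e)))), cons(cons(0, 0), cons(a, 0))))  →  s(cons(cons(s(e), s(e)), cons(cons(0, 0), cons(a, 0))))   [R4 at 1.1.2.1]

s(cons(cons(s(e), s(e)), cons(cons(0, 0), cons(a, 0))))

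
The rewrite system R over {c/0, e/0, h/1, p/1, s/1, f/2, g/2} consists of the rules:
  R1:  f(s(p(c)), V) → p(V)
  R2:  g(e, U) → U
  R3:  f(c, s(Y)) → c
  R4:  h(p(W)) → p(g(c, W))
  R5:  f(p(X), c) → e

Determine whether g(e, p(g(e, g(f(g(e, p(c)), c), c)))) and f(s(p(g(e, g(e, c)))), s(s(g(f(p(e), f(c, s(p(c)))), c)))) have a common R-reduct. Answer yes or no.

no — NF(t₁) = p(c), NF(t₂) = p(s(s(c)))

Reduce t₁ = g(e, p(g(e, g(f(g(e, p(c)), c), c)))):
1. g(e, p(g(e, g(f(g(e, p(c)), c), c))))  →  p(g(e, g(f(g(e, p(c)), c), c)))   [R2 at ε]
2. p(g(e, g(f(g(e, p(c)), c), c)))  →  p(g(f(g(e, p(c)), c), c))   [R2 at 1]
3. p(g(f(g(e, p(c)), c), c))  →  p(g(f(p(c), c), c))   [R2 at 1.1.1]
4. p(g(f(p(c), c), c))  →  p(g(e, c))   [R5 at 1.1]
5. p(g(e, c))  →  p(c)   [R2 at 1]

Reduce t₂ = f(s(p(g(e, g(e, c)))), s(s(g(f(p(e), f(c, s(p(c)))), c)))):
1. f(s(p(g(e, g(e, c)))), s(s(g(f(p(e), f(c, s(p(c)))), c))))  →  f(s(p(g(e, c))), s(s(g(f(p(e), f(c, s(p(c)))), c))))   [R2 at 1.1.1]
2. f(s(p(g(e, c))), s(s(g(f(p(e), f(c, s(p(c)))), c))))  →  f(s(p(c)), s(s(g(f(p(e), f(c, s(p(c)))), c))))   [R2 at 1.1.1]
3. f(s(p(c)), s(s(g(f(p(e), f(c, s(p(c)))), c))))  →  p(s(s(g(f(p(e), f(c, s(p(c)))), c))))   [R1 at ε]
4. p(s(s(g(f(p(e), f(c, s(p(c)))), c))))  →  p(s(s(g(f(p(e), c), c))))   [R3 at 1.1.1.1.2]
5. p(s(s(g(f(p(e), c), c))))  →  p(s(s(g(e, c))))   [R5 at 1.1.1.1]
6. p(s(s(g(e, c))))  →  p(s(s(c)))   [R2 at 1.1.1]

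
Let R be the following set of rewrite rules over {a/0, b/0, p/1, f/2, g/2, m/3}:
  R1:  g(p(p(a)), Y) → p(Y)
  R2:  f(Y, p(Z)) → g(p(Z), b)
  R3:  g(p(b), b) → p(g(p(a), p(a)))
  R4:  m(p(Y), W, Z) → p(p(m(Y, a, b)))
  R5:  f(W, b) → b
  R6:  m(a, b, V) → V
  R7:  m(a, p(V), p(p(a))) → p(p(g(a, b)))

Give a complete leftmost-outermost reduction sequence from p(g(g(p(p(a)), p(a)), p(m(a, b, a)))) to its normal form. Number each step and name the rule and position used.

1. p(g(g(p(p(a)), p(a)), p(m(a, b, a))))  →  p(g(p(p(a)), p(m(a, b, a))))   [R1 at 1.1]
2. p(g(p(p(a)), p(m(a, b, a))))  →  p(p(p(m(a, b, a))))   [R1 at 1]
3. p(p(p(m(a, b, a))))  →  p(p(p(a)))   [R6 at 1.1.1]

p(p(p(a)))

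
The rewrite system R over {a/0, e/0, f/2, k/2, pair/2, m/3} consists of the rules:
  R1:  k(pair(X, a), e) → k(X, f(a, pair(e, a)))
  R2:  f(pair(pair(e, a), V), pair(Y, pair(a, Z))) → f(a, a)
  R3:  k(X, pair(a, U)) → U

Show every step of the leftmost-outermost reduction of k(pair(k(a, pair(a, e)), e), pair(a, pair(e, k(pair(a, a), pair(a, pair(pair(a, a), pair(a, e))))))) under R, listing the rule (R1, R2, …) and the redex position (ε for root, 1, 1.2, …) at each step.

pair(e, pair(pair(a, a), pair(a, e)))

1. k(pair(k(a, pair(a, e)), e), pair(a, pair(e, k(pair(a, a), pair(a, pair(pair(a, a), pair(a, e)))))))  →  pair(e, k(pair(a, a), pair(a, pair(pair(a, a), pair(a, e)))))   [R3 at ε]
2. pair(e, k(pair(a, a), pair(a, pair(pair(a, a), pair(a, e)))))  →  pair(e, pair(pair(a, a), pair(a, e)))   [R3 at 2]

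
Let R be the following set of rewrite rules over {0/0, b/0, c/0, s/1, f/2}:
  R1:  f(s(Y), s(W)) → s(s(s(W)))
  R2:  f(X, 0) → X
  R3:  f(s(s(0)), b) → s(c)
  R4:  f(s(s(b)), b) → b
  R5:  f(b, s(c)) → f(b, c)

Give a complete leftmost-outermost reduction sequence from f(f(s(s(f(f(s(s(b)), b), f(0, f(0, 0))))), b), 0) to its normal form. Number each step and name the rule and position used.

1. f(f(s(s(f(f(s(s(b)), b), f(0, f(0, 0))))), b), 0)  →  f(s(s(f(f(s(s(b)), b), f(0, f(0, 0))))), b)   [R2 at ε]
2. f(s(s(f(f(s(s(b)), b), f(0, f(0, 0))))), b)  →  f(s(s(f(b, f(0, f(0, 0))))), b)   [R4 at 1.1.1.1]
3. f(s(s(f(b, f(0, f(0, 0))))), b)  →  f(s(s(f(b, f(0, 0)))), b)   [R2 at 1.1.1.2.2]
4. f(s(s(f(b, f(0, 0)))), b)  →  f(s(s(f(b, 0))), b)   [R2 at 1.1.1.2]
5. f(s(s(f(b, 0))), b)  →  f(s(s(b)), b)   [R2 at 1.1.1]
6. f(s(s(b)), b)  →  b   [R4 at ε]

b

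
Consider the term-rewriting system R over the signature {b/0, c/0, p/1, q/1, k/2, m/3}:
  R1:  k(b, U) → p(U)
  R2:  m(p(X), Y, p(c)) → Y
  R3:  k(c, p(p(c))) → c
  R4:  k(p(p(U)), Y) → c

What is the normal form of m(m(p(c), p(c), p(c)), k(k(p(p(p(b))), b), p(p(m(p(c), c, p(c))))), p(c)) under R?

c

1. m(m(p(c), p(c), p(c)), k(k(p(p(p(b))), b), p(p(m(p(c), c, p(c))))), p(c))  →  m(p(c), k(k(p(p(p(b))), b), p(p(m(p(c), c, p(c))))), p(c))   [R2 at 1]
2. m(p(c), k(k(p(p(p(b))), b), p(p(m(p(c), c, p(c))))), p(c))  →  k(k(p(p(p(b))), b), p(p(m(p(c), c, p(c)))))   [R2 at ε]
3. k(k(p(p(p(b))), b), p(p(m(p(c), c, p(c)))))  →  k(c, p(p(m(p(c), c, p(c)))))   [R4 at 1]
4. k(c, p(p(m(p(c), c, p(c)))))  →  k(c, p(p(c)))   [R2 at 2.1.1]
5. k(c, p(p(c)))  →  c   [R3 at ε]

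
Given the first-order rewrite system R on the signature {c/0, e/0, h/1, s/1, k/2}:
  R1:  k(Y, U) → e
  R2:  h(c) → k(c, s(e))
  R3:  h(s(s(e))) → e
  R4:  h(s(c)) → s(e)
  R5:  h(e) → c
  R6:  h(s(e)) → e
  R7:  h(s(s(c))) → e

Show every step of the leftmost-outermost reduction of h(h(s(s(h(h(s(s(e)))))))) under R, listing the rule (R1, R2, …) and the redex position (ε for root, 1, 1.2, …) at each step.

c

1. h(h(s(s(h(h(s(s(e))))))))  →  h(h(s(s(h(e)))))   [R3 at 1.1.1.1.1]
2. h(h(s(s(h(e)))))  →  h(h(s(s(c))))   [R5 at 1.1.1.1]
3. h(h(s(s(c))))  →  h(e)   [R7 at 1]
4. h(e)  →  c   [R5 at ε]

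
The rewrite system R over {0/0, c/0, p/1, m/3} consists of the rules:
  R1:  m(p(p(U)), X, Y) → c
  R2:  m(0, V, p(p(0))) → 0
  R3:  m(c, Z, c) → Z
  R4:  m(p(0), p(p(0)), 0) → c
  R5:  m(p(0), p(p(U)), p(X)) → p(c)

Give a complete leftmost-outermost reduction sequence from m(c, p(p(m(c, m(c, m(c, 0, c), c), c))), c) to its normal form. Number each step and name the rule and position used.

1. m(c, p(p(m(c, m(c, m(c, 0, c), c), c))), c)  →  p(p(m(c, m(c, m(c, 0, c), c), c)))   [R3 at ε]
2. p(p(m(c, m(c, m(c, 0, c), c), c)))  →  p(p(m(c, m(c, 0, c), c)))   [R3 at 1.1]
3. p(p(m(c, m(c, 0, c), c)))  →  p(p(m(c, 0, c)))   [R3 at 1.1]
4. p(p(m(c, 0, c)))  →  p(p(0))   [R3 at 1.1]

p(p(0))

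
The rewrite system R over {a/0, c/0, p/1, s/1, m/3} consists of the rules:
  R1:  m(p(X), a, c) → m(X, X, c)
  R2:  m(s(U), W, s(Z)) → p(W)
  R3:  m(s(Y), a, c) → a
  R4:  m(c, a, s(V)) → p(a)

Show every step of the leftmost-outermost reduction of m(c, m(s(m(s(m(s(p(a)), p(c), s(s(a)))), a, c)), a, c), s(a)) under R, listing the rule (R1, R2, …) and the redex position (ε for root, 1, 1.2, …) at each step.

1. m(c, m(s(m(s(m(s(p(a)), p(c), s(s(a)))), a, c)), a, c), s(a))  →  m(c, a, s(a))   [R3 at 2]
2. m(c, a, s(a))  →  p(a)   [R4 at ε]

p(a)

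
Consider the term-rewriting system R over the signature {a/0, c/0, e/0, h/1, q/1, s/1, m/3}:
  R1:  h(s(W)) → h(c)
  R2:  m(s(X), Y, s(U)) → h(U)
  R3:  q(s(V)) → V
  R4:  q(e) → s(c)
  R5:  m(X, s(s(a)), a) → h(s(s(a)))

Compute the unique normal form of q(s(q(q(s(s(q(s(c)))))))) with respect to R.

c

1. q(s(q(q(s(s(q(s(c))))))))  →  q(q(s(s(q(s(c))))))   [R3 at ε]
2. q(q(s(s(q(s(c))))))  →  q(s(q(s(c))))   [R3 at 1]
3. q(s(q(s(c))))  →  q(s(c))   [R3 at ε]
4. q(s(c))  →  c   [R3 at ε]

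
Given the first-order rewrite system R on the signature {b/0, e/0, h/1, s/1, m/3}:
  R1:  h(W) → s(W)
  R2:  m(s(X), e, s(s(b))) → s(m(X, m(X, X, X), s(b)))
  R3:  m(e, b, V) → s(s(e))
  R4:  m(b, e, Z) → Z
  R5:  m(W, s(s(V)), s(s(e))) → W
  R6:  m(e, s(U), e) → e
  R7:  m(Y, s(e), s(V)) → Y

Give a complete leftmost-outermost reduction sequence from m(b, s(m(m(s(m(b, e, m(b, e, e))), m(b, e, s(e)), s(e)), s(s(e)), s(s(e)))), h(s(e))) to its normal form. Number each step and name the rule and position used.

1. m(b, s(m(m(s(m(b, e, m(b, e, e))), m(b, e, s(e)), s(e)), s(s(e)), s(s(e)))), h(s(e)))  →  m(b, s(m(s(m(b, e, m(b, e, e))), m(b, e, s(e)), s(e))), h(s(e)))   [R5 at 2.1]
2. m(b, s(m(s(m(b, e, m(b, e, e))), m(b, e, s(e)), s(e))), h(s(e)))  →  m(b, s(m(s(m(b, e, e)), m(b, e, s(e)), s(e))), h(s(e)))   [R4 at 2.1.1.1]
3. m(b, s(m(s(m(b, e, e)), m(b, e, s(e)), s(e))), h(s(e)))  →  m(b, s(m(s(e), m(b, e, s(e)), s(e))), h(s(e)))   [R4 at 2.1.1.1]
4. m(b, s(m(s(e), m(b, e, s(e)), s(e))), h(s(e)))  →  m(b, s(m(s(e), s(e), s(e))), h(s(e)))   [R4 at 2.1.2]
5. m(b, s(m(s(e), s(e), s(e))), h(s(e)))  →  m(b, s(s(e)), h(s(e)))   [R7 at 2.1]
6. m(b, s(s(e)), h(s(e)))  →  m(b, s(s(e)), s(s(e)))   [R1 at 3]
7. m(b, s(s(e)), s(s(e)))  →  b   [R5 at ε]

b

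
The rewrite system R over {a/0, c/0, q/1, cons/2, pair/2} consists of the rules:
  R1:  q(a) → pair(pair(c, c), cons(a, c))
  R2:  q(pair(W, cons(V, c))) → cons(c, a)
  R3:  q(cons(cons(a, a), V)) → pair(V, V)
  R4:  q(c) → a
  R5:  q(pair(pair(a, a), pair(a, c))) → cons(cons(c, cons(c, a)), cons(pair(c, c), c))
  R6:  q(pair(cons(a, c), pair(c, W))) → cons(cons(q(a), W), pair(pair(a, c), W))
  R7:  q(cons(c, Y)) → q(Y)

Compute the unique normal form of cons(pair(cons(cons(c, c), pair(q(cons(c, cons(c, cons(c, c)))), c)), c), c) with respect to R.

1. cons(pair(cons(cons(c, c), pair(q(cons(c, cons(c, cons(c, c)))), c)), c), c)  →  cons(pair(cons(cons(c, c), pair(q(cons(c, cons(c, c))), c)), c), c)   [R7 at 1.1.2.1]
2. cons(pair(cons(cons(c, c), pair(q(cons(c, cons(c, c))), c)), c), c)  →  cons(pair(cons(cons(c, c), pair(q(cons(c, c)), c)), c), c)   [R7 at 1.1.2.1]
3. cons(pair(cons(cons(c, c), pair(q(cons(c, c)), c)), c), c)  →  cons(pair(cons(cons(c, c), pair(q(c), c)), c), c)   [R7 at 1.1.2.1]
4. cons(pair(cons(cons(c, c), pair(q(c), c)), c), c)  →  cons(pair(cons(cons(c, c), pair(a, c)), c), c)   [R4 at 1.1.2.1]

cons(pair(cons(cons(c, c), pair(a, c)), c), c)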